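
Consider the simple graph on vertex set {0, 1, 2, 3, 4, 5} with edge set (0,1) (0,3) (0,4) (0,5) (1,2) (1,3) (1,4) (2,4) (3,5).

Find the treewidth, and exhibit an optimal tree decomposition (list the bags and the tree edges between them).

Each bag holds 3 vertices, so the decomposition has width 2, which upper-bounds the treewidth. Conversely, {0, 1, 3} is a clique of size 3, and the vertices of any clique must share a bag in every tree decomposition; so some bag has ≥ 3 vertices and tw(G) ≥ 2. Therefore the treewidth is 2.

Treewidth 2.
One such decomposition:
Bags: B1 = {0, 1, 4}  B2 = {1, 2, 4}  B3 = {0, 1, 3}  B4 = {0, 3, 5}
Tree: B1–B2, B1–B3, B3–B4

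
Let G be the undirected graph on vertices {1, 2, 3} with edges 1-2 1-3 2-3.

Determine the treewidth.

A width-2 tree decomposition is:
Bags: B1 = {1, 2, 3}
Tree: (single bag)
A single bag containing all 3 vertices is trivially a valid decomposition of width 2. For the lower bound, the 3 vertices {1, 2, 3} are pairwise adjacent, and any tree decomposition puts a clique entirely inside one bag — forcing width ≥ 2. Therefore the treewidth is 2.

2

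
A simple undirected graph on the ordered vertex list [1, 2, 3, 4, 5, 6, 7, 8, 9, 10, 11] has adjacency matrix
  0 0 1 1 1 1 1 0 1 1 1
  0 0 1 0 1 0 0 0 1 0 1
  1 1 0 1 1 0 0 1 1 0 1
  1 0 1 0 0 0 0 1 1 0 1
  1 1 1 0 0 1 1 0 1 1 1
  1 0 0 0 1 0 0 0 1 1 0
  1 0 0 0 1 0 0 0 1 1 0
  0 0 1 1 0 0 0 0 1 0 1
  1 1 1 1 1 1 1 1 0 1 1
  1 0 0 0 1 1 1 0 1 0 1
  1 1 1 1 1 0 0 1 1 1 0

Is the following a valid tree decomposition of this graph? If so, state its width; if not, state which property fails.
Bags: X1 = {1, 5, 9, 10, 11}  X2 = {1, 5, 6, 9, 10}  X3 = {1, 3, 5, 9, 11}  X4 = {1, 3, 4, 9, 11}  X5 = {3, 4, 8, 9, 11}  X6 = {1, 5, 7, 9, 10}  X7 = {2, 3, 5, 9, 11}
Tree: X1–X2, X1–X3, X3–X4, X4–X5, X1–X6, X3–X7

Vertex coverage: the bags together contain {1, 2, 3, 4, 5, 6, 7, 8, 9, 10, 11}, the full vertex set. Edge coverage: each edge of G has both endpoints in at least one bag. Running intersection: for every vertex, the bags containing it form a connected subtree. All three properties hold, so this is a valid tree decomposition of width max|bag| − 1 = 4, and hence tw(G) ≤ 4.

Yes; width 4.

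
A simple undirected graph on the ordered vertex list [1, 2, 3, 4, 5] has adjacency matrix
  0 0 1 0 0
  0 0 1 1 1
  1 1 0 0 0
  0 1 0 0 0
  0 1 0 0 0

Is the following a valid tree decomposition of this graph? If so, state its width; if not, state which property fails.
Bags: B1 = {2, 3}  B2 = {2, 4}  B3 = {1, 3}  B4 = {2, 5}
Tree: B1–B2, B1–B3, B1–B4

Yes; width 1.

Checking the three conditions: (i) the bags cover all of {1, 2, 3, 4, 5}; (ii) for each edge, some bag contains both endpoints; (iii) the bags containing any fixed vertex form a subtree. All hold, so the decomposition is valid with width 2 − 1 = 1.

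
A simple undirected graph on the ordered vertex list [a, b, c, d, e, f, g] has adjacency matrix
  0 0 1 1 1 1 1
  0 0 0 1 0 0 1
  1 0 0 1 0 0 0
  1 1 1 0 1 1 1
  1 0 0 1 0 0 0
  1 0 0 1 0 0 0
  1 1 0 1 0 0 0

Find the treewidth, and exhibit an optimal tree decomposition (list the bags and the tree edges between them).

Treewidth 2.
Bags: B1 = {a, d, g}  B2 = {a, c, d}  B3 = {b, d, g}  B4 = {a, d, f}  B5 = {a, d, e}
Tree: B1–B2, B1–B3, B1–B4, B2–B5

Every bag has size at most 3, so the width is 3 − 1 = 2 and tw(G) ≤ 2. On the other hand G contains the 3-clique {a, d, g}. A clique must lie in a single bag of any decomposition, so no decomposition can have width below 2. Therefore the treewidth is 2.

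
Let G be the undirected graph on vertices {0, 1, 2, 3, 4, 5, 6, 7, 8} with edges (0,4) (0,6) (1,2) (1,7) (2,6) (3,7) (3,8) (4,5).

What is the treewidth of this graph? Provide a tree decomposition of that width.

Every bag has size at most 2, so the width is 2 − 1 = 1 and tw(G) ≤ 1. Any graph with an edge has treewidth ≥ 1, and G has the edge 5–4. Combining the bounds, tw(G) = 1.

Treewidth 1.
Bags: B1 = {4, 5}  B2 = {0, 4}  B3 = {0, 6}  B4 = {2, 6}  B5 = {1, 2}  B6 = {1, 7}  B7 = {3, 7}  B8 = {3, 8}
Tree: B1–B2, B2–B3, B3–B4, B4–B5, B5–B6, B6–B7, B7–B8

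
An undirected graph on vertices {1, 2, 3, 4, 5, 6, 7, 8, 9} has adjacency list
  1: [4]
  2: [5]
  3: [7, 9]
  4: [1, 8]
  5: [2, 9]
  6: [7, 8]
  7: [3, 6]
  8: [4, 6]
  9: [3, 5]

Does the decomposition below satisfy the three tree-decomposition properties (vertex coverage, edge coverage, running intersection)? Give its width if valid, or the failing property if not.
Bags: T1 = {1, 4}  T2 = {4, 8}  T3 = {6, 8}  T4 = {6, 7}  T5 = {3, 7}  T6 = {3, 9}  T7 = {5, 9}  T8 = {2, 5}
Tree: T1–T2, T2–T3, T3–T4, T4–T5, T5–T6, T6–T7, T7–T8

Yes; width 1.

Every vertex of G appears in some bag (union = {1, 2, 3, 4, 5, 6, 7, 8, 9}); every edge is covered by a bag; and for each vertex v the set of bags containing v is connected in the bag tree. The decomposition is therefore valid. The largest bag has 2 vertices, so the width is 1.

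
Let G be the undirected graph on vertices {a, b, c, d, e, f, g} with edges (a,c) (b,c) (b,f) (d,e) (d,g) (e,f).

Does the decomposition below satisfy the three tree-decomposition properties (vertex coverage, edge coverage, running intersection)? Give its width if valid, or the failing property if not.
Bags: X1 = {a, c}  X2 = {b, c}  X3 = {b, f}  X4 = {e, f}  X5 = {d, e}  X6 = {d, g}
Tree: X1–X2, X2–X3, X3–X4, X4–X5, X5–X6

Checking the three conditions: (i) the bags cover all of {a, b, c, d, e, f, g}; (ii) for each edge, some bag contains both endpoints; (iii) the bags containing any fixed vertex form a subtree. All hold, so the decomposition is valid with width 2 − 1 = 1.

Yes; width 1.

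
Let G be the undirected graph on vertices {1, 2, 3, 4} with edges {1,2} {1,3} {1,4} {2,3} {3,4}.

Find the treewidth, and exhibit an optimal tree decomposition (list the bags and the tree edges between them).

Treewidth 2.
One optimal decomposition is:
Bags: B1 = {1, 3, 4}  B2 = {1, 2, 3}
Tree: B1–B2

Each bag holds 3 vertices, so the decomposition has width 2, which upper-bounds the treewidth. For the lower bound, the 3 vertices {1, 2, 3} are pairwise adjacent, and any tree decomposition puts a clique entirely inside one bag — forcing width ≥ 2. Hence tw(G) = 2 exactly.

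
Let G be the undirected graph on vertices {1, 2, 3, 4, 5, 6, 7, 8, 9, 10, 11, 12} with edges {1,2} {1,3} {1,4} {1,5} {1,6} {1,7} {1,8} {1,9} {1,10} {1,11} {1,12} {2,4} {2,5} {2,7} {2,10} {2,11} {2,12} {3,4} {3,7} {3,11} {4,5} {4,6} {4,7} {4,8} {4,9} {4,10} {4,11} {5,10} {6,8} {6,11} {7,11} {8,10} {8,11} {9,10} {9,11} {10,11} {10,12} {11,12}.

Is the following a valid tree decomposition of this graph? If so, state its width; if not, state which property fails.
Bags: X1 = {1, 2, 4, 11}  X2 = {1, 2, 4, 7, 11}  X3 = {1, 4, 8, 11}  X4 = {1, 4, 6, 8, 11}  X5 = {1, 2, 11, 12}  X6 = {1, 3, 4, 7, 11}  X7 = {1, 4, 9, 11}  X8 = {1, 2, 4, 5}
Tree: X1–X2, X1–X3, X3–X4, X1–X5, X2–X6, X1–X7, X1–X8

No — vertex 10 appears in no bag.

A tree decomposition must satisfy three properties: every vertex lies in some bag; for every edge, both endpoints lie together in some bag; and for every vertex, the bags containing it form a connected subtree. Here vertex 10 appears in no bag, so the decomposition is invalid.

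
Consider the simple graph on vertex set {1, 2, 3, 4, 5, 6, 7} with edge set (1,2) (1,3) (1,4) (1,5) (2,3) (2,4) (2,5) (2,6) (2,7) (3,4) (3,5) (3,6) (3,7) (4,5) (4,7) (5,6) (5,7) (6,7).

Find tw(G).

4

A width-4 tree decomposition is:
Bags: B1 = {2, 3, 4, 5, 7}  B2 = {1, 2, 3, 4, 5}  B3 = {2, 3, 5, 6, 7}
Tree: B1–B2, B1–B3
The largest bag has 5 vertices, giving width 4; this decomposition certifies tw(G) ≤ 4. Conversely, {1, 2, 3, 4, 5} is a clique of size 5, and the vertices of any clique must share a bag in every tree decomposition; so some bag has ≥ 5 vertices and tw(G) ≥ 4. The upper and lower bounds meet at 4, so that is the treewidth.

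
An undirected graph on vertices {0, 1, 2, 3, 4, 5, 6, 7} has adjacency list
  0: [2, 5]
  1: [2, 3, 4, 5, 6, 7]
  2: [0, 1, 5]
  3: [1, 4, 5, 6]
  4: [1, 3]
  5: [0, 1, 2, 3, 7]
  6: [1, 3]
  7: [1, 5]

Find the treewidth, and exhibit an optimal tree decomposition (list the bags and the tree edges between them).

Treewidth 2.
Bags: B1 = {1, 3, 5}  B2 = {1, 2, 5}  B3 = {1, 5, 7}  B4 = {1, 3, 6}  B5 = {1, 3, 4}  B6 = {0, 2, 5}
Tree: B1–B2, B2–B3, B1–B4, B1–B5, B2–B6

The largest bag has 3 vertices, giving width 2; this decomposition certifies tw(G) ≤ 2. On the other hand G contains the 3-clique {0, 2, 5}. A clique must lie in a single bag of any decomposition, so no decomposition can have width below 2. Therefore the treewidth is 2.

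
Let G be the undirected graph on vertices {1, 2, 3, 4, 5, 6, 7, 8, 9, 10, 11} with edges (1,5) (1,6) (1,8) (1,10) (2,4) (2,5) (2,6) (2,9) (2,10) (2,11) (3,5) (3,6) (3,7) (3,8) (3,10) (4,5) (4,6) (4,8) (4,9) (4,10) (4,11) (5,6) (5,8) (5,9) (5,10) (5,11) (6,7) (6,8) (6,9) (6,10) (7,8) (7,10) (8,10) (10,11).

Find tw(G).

4

A width-4 tree decomposition is:
Bags: B1 = {2, 4, 5, 6, 10}  B2 = {2, 4, 5, 6, 9}  B3 = {2, 4, 5, 10, 11}  B4 = {4, 5, 6, 8, 10}  B5 = {3, 5, 6, 8, 10}  B6 = {1, 5, 6, 8, 10}  B7 = {3, 6, 7, 8, 10}
Tree: B1–B2, B1–B3, B1–B4, B4–B5, B4–B6, B5–B7
Every bag has size at most 5, so the width is 5 − 1 = 4 and tw(G) ≤ 4. For the lower bound, the 5 vertices {2, 4, 5, 10, 11} are pairwise adjacent, and any tree decomposition puts a clique entirely inside one bag — forcing width ≥ 4. Combining the bounds, tw(G) = 4.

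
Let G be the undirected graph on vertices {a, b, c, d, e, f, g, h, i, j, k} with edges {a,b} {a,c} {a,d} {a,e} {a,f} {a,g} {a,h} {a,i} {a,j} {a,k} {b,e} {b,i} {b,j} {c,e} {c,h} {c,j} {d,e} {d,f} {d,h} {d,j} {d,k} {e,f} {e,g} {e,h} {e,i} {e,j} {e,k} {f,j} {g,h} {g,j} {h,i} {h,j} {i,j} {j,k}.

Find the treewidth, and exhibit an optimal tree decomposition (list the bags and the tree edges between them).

Each bag holds 5 vertices, so the decomposition has width 4, which upper-bounds the treewidth. For the lower bound, the 5 vertices {a, d, e, h, j} are pairwise adjacent, and any tree decomposition puts a clique entirely inside one bag — forcing width ≥ 4. Combining the bounds, tw(G) = 4.

Treewidth 4.
Bags: B1 = {a, d, e, h, j}  B2 = {a, e, h, i, j}  B3 = {a, c, e, h, j}  B4 = {a, d, e, j, k}  B5 = {a, e, g, h, j}  B6 = {a, b, e, i, j}  B7 = {a, d, e, f, j}
Tree: B1–B2, B2–B3, B1–B4, B3–B5, B2–B6, B1–B7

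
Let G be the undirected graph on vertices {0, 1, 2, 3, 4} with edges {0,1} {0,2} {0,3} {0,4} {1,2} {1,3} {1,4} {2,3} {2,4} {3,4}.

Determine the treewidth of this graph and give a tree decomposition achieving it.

Treewidth 4.
Bags: B1 = {0, 1, 2, 3, 4}
Tree: (single bag)

With just one bag of size 5, the width is 5 − 1 = 4, so tw(G) ≤ 4. On the other hand G contains the 5-clique {0, 1, 2, 3, 4}. A clique must lie in a single bag of any decomposition, so no decomposition can have width below 4. The upper and lower bounds meet at 4, so that is the treewidth.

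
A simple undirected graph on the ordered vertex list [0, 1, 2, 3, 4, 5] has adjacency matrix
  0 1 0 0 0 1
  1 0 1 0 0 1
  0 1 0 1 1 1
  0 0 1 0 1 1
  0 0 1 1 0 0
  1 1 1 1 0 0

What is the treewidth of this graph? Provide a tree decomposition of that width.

Treewidth 2.
One such decomposition:
Bags: B1 = {2, 3, 4}  B2 = {2, 3, 5}  B3 = {1, 2, 5}  B4 = {0, 1, 5}
Tree: B1–B2, B2–B3, B3–B4

Each bag holds 3 vertices, so the decomposition has width 2, which upper-bounds the treewidth. For the lower bound, the 3 vertices {0, 1, 5} are pairwise adjacent, and any tree decomposition puts a clique entirely inside one bag — forcing width ≥ 2. The upper and lower bounds meet at 2, so that is the treewidth.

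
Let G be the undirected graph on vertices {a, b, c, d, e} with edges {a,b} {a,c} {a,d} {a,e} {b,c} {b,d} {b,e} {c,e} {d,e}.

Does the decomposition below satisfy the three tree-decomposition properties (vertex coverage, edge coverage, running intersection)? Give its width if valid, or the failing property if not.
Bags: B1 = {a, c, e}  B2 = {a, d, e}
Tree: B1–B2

A tree decomposition must satisfy three properties: every vertex lies in some bag; for every edge, both endpoints lie together in some bag; and for every vertex, the bags containing it form a connected subtree. Here vertex b appears in no bag, so the decomposition is invalid.

No — vertex b appears in no bag.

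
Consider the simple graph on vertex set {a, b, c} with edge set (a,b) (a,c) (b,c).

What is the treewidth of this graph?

2

A width-2 tree decomposition is:
Bags: B1 = {a, b, c}
Tree: (single bag)
A single bag containing all 3 vertices is trivially a valid decomposition of width 2. Conversely, {a, b, c} is a clique of size 3, and the vertices of any clique must share a bag in every tree decomposition; so some bag has ≥ 3 vertices and tw(G) ≥ 2. Therefore the treewidth is 2.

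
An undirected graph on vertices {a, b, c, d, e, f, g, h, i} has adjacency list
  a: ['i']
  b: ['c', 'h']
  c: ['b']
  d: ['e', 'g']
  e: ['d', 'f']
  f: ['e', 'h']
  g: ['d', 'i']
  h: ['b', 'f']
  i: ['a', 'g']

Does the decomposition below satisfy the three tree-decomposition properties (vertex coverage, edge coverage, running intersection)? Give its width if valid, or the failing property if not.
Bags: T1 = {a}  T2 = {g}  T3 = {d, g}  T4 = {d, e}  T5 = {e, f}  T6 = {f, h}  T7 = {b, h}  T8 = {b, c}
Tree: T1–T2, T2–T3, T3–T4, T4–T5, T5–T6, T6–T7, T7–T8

A tree decomposition must satisfy three properties: every vertex lies in some bag; for every edge, both endpoints lie together in some bag; and for every vertex, the bags containing it form a connected subtree. Here vertex i appears in no bag, so the decomposition is invalid.

No — vertex i appears in no bag.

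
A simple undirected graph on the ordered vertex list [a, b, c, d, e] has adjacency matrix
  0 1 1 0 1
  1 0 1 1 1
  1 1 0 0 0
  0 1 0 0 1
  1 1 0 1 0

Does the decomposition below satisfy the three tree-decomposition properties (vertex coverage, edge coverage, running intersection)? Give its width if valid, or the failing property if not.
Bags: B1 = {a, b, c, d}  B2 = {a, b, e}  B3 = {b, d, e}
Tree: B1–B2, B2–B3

No — bags containing vertex d are not connected in the tree.

A tree decomposition must satisfy three properties: every vertex lies in some bag; for every edge, both endpoints lie together in some bag; and for every vertex, the bags containing it form a connected subtree. Here bags containing vertex d are not connected in the tree, so the decomposition is invalid.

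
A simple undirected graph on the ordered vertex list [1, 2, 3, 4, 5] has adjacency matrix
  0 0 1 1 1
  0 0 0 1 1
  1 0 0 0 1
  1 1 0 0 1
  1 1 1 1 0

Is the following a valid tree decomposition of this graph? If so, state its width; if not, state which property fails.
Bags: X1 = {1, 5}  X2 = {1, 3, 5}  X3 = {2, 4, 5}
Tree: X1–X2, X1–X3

No — edge (4,1) lies in no bag.

A tree decomposition must satisfy three properties: every vertex lies in some bag; for every edge, both endpoints lie together in some bag; and for every vertex, the bags containing it form a connected subtree. Here edge (4,1) lies in no bag, so the decomposition is invalid.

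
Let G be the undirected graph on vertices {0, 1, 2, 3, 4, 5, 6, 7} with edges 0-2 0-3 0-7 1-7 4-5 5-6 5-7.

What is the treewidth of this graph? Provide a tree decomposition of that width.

Each bag holds 2 vertices, so the decomposition has width 1, which upper-bounds the treewidth. Any graph with an edge has treewidth ≥ 1, and G has the edge 7–5. Hence tw(G) = 1 exactly.

Treewidth 1.
One such decomposition:
Bags: B1 = {5, 7}  B2 = {1, 7}  B3 = {4, 5}  B4 = {0, 7}  B5 = {5, 6}  B6 = {0, 3}  B7 = {0, 2}
Tree: B1–B2, B1–B3, B1–B4, B3–B5, B4–B6, B6–B7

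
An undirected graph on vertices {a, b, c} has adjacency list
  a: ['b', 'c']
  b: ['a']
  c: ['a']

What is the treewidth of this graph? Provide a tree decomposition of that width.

Treewidth 1.
One such decomposition:
Bags: B1 = {a, c}  B2 = {a, b}
Tree: B1–B2

Every bag has size at most 2, so the width is 2 − 1 = 1 and tw(G) ≤ 1. Since G has at least one edge (e.g. a–c), it is not an edgeless graph, so tw(G) ≥ 1. Hence tw(G) = 1 exactly.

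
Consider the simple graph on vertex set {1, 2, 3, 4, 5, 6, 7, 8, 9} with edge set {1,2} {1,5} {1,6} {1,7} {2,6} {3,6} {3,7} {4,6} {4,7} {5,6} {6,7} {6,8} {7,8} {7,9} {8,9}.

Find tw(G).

2

A width-2 tree decomposition is:
Bags: B1 = {4, 6, 7}  B2 = {3, 6, 7}  B3 = {6, 7, 8}  B4 = {1, 6, 7}  B5 = {1, 5, 6}  B6 = {7, 8, 9}  B7 = {1, 2, 6}
Tree: B1–B2, B1–B3, B1–B4, B4–B5, B3–B6, B5–B7
The largest bag has 3 vertices, giving width 2; this decomposition certifies tw(G) ≤ 2. For the lower bound, the 3 vertices {7, 8, 9} are pairwise adjacent, and any tree decomposition puts a clique entirely inside one bag — forcing width ≥ 2. Combining the bounds, tw(G) = 2.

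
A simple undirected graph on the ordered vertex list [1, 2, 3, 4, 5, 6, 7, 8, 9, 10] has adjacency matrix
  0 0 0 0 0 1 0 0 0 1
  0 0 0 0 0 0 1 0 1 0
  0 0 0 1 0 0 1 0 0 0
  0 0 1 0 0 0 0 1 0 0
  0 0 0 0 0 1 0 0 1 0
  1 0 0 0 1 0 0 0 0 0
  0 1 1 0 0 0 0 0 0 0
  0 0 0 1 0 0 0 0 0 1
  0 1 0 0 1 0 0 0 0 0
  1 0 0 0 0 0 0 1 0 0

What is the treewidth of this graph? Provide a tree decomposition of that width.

Treewidth 2.
Bags: B1 = {1, 6, 10}  B2 = {5, 6, 10}  B3 = {5, 9, 10}  B4 = {2, 9, 10}  B5 = {2, 7, 10}  B6 = {3, 7, 10}  B7 = {3, 4, 10}  B8 = {4, 8, 10}
Tree: B1–B2, B2–B3, B3–B4, B4–B5, B5–B6, B6–B7, B7–B8

Every bag has size at most 3, so the width is 3 − 1 = 2 and tw(G) ≤ 2. The edges 10–1–6–5–9–2–7–3–4–8–10 form a cycle, so G is not a tree and its treewidth is at least 2. Therefore the treewidth is 2.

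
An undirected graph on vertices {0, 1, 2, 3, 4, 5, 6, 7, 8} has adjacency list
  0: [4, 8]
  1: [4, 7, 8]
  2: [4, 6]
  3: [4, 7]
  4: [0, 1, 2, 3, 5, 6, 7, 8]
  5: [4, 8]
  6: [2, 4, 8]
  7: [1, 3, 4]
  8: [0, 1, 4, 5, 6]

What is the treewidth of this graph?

2

A width-2 tree decomposition is:
Bags: B1 = {4, 5, 8}  B2 = {0, 4, 8}  B3 = {1, 4, 8}  B4 = {4, 6, 8}  B5 = {1, 4, 7}  B6 = {3, 4, 7}  B7 = {2, 4, 6}
Tree: B1–B2, B2–B3, B1–B4, B3–B5, B5–B6, B4–B7
Each bag holds 3 vertices, so the decomposition has width 2, which upper-bounds the treewidth. Conversely, {0, 4, 8} is a clique of size 3, and the vertices of any clique must share a bag in every tree decomposition; so some bag has ≥ 3 vertices and tw(G) ≥ 2. The upper and lower bounds meet at 2, so that is the treewidth.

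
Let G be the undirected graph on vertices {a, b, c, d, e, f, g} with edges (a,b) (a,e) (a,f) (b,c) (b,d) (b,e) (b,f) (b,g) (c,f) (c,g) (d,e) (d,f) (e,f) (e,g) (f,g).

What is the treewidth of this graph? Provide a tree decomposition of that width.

Treewidth 3.
Bags: B1 = {b, e, f, g}  B2 = {a, b, e, f}  B3 = {b, d, e, f}  B4 = {b, c, f, g}
Tree: B1–B2, B1–B3, B1–B4

The largest bag has 4 vertices, giving width 3; this decomposition certifies tw(G) ≤ 3. For the lower bound, the 4 vertices {b, d, e, f} are pairwise adjacent, and any tree decomposition puts a clique entirely inside one bag — forcing width ≥ 3. Combining the bounds, tw(G) = 3.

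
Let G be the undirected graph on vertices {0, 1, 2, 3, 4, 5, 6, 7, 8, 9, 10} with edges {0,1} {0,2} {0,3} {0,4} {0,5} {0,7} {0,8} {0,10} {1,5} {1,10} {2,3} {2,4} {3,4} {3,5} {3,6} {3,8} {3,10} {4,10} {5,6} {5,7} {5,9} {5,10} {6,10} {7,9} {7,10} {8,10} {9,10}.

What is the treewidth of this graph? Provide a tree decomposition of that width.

The largest bag has 4 vertices, giving width 3; this decomposition certifies tw(G) ≤ 3. For the lower bound, the 4 vertices {0, 2, 3, 4} are pairwise adjacent, and any tree decomposition puts a clique entirely inside one bag — forcing width ≥ 3. The upper and lower bounds meet at 3, so that is the treewidth.

Treewidth 3.
Bags: B1 = {0, 5, 7, 10}  B2 = {0, 3, 5, 10}  B3 = {0, 3, 4, 10}  B4 = {0, 1, 5, 10}  B5 = {0, 2, 3, 4}  B6 = {3, 5, 6, 10}  B7 = {0, 3, 8, 10}  B8 = {5, 7, 9, 10}
Tree: B1–B2, B2–B3, B1–B4, B3–B5, B2–B6, B3–B7, B1–B8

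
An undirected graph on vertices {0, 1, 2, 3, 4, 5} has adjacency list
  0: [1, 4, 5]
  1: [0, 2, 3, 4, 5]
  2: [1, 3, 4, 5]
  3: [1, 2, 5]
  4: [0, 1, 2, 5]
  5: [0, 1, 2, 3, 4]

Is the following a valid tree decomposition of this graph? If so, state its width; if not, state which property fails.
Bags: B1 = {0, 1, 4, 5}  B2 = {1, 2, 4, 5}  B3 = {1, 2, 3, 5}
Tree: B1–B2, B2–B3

Every vertex of G appears in some bag (union = {0, 1, 2, 3, 4, 5}); every edge is covered by a bag; and for each vertex v the set of bags containing v is connected in the bag tree. The decomposition is therefore valid. The largest bag has 4 vertices, so the width is 3.

Yes; width 3.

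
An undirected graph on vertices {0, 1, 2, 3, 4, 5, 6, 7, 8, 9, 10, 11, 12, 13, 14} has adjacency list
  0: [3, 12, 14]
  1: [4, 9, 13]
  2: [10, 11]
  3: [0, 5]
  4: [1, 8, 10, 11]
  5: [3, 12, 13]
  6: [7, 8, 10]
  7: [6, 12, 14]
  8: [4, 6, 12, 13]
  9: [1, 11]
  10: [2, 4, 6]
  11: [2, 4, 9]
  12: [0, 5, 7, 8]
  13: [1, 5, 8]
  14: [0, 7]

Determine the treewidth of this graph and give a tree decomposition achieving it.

The largest bag has 4 vertices, giving width 3; this decomposition certifies tw(G) ≤ 3. For the lower bound: the 4 vertex sets {2,9,11}, {10}, {4}, {1,6,8,13} are disjoint, each induces a connected subgraph, and every pair is joined by at least one edge of G. Contracting each set to a single vertex therefore yields K_{4} as a minor, and since treewidth is minor-monotone, tw(G) ≥ tw(K_{4}) = 3. Combining the bounds, tw(G) = 3.

Treewidth 3.
Bags: B1 = {2, 9, 10, 11}  B2 = {4, 9, 10, 11}  B3 = {1, 4, 9, 10}  B4 = {1, 4, 6, 10}  B5 = {1, 4, 6, 8}  B6 = {1, 6, 8, 13}  B7 = {6, 7, 8, 13}  B8 = {7, 8, 12, 13}  B9 = {5, 7, 12, 13}  B10 = {5, 7, 12, 14}  B11 = {0, 5, 12, 14}  B12 = {0, 3, 5, 14}
Tree: B1–B2, B2–B3, B3–B4, B4–B5, B5–B6, B6–B7, B7–B8, B8–B9, B9–B10, B10–B11, B11–B12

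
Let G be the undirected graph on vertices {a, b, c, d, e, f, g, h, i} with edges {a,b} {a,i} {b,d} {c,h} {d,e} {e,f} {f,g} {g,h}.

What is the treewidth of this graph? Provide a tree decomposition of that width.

Treewidth 1.
One such decomposition:
Bags: B1 = {c, h}  B2 = {g, h}  B3 = {f, g}  B4 = {e, f}  B5 = {d, e}  B6 = {b, d}  B7 = {a, b}  B8 = {a, i}
Tree: B1–B2, B2–B3, B3–B4, B4–B5, B5–B6, B6–B7, B7–B8

Every bag has size at most 2, so the width is 2 − 1 = 1 and tw(G) ≤ 1. G has an edge, so its treewidth is at least 1. Therefore the treewidth is 1.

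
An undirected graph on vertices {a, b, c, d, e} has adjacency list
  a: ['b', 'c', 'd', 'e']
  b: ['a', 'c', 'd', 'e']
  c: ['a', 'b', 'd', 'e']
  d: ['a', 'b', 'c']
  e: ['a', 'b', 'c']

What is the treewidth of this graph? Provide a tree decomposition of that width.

Treewidth 3.
Bags: B1 = {a, b, c, e}  B2 = {a, b, c, d}
Tree: B1–B2

The largest bag has 4 vertices, giving width 3; this decomposition certifies tw(G) ≤ 3. For the lower bound, the 4 vertices {a, b, c, d} are pairwise adjacent, and any tree decomposition puts a clique entirely inside one bag — forcing width ≥ 3. Hence tw(G) = 3 exactly.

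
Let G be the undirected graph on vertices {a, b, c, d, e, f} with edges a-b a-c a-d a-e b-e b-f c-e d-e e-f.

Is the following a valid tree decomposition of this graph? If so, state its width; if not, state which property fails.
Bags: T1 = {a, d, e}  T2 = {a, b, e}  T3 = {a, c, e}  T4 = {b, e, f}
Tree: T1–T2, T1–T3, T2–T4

Every vertex of G appears in some bag (union = {a, b, c, d, e, f}); every edge is covered by a bag; and for each vertex v the set of bags containing v is connected in the bag tree. The decomposition is therefore valid. The largest bag has 3 vertices, so the width is 2.

Yes; width 2.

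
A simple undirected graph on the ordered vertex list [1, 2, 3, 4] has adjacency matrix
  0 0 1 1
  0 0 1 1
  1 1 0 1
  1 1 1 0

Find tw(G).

2

A width-2 tree decomposition is:
Bags: B1 = {1, 3, 4}  B2 = {2, 3, 4}
Tree: B1–B2
Each bag holds 3 vertices, so the decomposition has width 2, which upper-bounds the treewidth. On the other hand G contains the 3-clique {1, 3, 4}. A clique must lie in a single bag of any decomposition, so no decomposition can have width below 2. The upper and lower bounds meet at 2, so that is the treewidth.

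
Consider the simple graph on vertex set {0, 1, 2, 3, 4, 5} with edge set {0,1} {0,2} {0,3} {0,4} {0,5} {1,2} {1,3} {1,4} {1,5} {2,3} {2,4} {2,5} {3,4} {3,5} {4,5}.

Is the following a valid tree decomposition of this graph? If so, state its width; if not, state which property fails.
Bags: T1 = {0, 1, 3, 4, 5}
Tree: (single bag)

No — vertex 2 appears in no bag.

A tree decomposition must satisfy three properties: every vertex lies in some bag; for every edge, both endpoints lie together in some bag; and for every vertex, the bags containing it form a connected subtree. Here vertex 2 appears in no bag, so the decomposition is invalid.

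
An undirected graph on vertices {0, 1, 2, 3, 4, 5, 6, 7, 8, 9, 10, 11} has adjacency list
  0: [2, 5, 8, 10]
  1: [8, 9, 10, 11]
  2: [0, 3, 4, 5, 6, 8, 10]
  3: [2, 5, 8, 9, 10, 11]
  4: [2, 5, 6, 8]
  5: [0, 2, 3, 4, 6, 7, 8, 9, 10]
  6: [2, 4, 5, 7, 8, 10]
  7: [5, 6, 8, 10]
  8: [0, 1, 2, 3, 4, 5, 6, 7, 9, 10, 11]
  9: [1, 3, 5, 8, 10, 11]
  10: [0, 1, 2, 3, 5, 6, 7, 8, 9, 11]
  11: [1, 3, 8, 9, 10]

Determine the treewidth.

A width-4 tree decomposition is:
Bags: B1 = {2, 5, 6, 8, 10}  B2 = {2, 3, 5, 8, 10}  B3 = {3, 5, 8, 9, 10}  B4 = {5, 6, 7, 8, 10}  B5 = {0, 2, 5, 8, 10}  B6 = {3, 8, 9, 10, 11}  B7 = {1, 8, 9, 10, 11}  B8 = {2, 4, 5, 6, 8}
Tree: B1–B2, B2–B3, B1–B4, B2–B5, B3–B6, B6–B7, B1–B8
Every bag has size at most 5, so the width is 5 − 1 = 4 and tw(G) ≤ 4. Conversely, {1, 8, 9, 10, 11} is a clique of size 5, and the vertices of any clique must share a bag in every tree decomposition; so some bag has ≥ 5 vertices and tw(G) ≥ 4. Therefore the treewidth is 4.

4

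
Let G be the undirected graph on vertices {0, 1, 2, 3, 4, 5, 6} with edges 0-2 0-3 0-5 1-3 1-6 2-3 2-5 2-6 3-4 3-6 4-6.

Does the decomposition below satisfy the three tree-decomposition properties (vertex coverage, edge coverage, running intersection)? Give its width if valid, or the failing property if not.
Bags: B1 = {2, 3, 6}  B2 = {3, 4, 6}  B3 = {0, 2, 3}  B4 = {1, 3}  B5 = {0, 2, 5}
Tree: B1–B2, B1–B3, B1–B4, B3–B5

A tree decomposition must satisfy three properties: every vertex lies in some bag; for every edge, both endpoints lie together in some bag; and for every vertex, the bags containing it form a connected subtree. Here edge (6,1) lies in no bag, so the decomposition is invalid.

No — edge (6,1) lies in no bag.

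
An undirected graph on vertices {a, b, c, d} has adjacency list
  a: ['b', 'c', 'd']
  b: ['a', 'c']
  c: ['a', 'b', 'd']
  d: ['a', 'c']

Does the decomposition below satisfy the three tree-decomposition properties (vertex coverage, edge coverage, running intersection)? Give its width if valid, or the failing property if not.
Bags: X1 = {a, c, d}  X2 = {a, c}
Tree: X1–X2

No — vertex b appears in no bag.

A tree decomposition must satisfy three properties: every vertex lies in some bag; for every edge, both endpoints lie together in some bag; and for every vertex, the bags containing it form a connected subtree. Here vertex b appears in no bag, so the decomposition is invalid.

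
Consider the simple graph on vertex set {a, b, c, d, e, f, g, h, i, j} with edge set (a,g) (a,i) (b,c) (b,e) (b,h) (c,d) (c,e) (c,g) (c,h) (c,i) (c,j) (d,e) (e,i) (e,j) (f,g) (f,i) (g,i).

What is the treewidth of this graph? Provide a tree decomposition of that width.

Treewidth 2.
Bags: B1 = {b, c, h}  B2 = {b, c, e}  B3 = {c, d, e}  B4 = {c, e, i}  B5 = {c, g, i}  B6 = {f, g, i}  B7 = {a, g, i}  B8 = {c, e, j}
Tree: B1–B2, B2–B3, B2–B4, B4–B5, B5–B6, B6–B7, B3–B8

The largest bag has 3 vertices, giving width 2; this decomposition certifies tw(G) ≤ 2. On the other hand G contains the 3-clique {a, g, i}. A clique must lie in a single bag of any decomposition, so no decomposition can have width below 2. Combining the bounds, tw(G) = 2.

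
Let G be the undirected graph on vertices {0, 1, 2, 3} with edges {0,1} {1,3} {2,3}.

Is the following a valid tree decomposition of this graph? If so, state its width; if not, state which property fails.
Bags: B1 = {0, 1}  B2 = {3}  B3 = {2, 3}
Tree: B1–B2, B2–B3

No — edge (1,3) lies in no bag.

A tree decomposition must satisfy three properties: every vertex lies in some bag; for every edge, both endpoints lie together in some bag; and for every vertex, the bags containing it form a connected subtree. Here edge (1,3) lies in no bag, so the decomposition is invalid.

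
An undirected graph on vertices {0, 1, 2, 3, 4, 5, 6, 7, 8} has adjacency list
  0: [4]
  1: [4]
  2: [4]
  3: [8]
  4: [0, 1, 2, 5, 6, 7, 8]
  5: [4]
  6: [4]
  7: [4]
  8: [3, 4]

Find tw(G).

A width-1 tree decomposition is:
Bags: B1 = {0, 4}  B2 = {4, 8}  B3 = {4, 6}  B4 = {3, 8}  B5 = {4, 7}  B6 = {1, 4}  B7 = {2, 4}  B8 = {4, 5}
Tree: B1–B2, B1–B3, B2–B4, B1–B5, B2–B6, B3–B7, B3–B8
Every bag has size at most 2, so the width is 2 − 1 = 1 and tw(G) ≤ 1. G has an edge, so its treewidth is at least 1. Therefore the treewidth is 1.

1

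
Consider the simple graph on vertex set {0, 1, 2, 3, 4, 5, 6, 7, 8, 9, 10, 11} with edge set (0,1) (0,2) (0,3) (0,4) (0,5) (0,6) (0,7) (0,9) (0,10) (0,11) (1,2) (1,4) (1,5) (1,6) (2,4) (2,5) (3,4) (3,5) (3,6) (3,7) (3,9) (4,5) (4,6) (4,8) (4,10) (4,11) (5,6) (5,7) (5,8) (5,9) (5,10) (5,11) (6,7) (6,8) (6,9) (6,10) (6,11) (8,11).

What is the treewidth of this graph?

4

A width-4 tree decomposition is:
Bags: B1 = {0, 3, 4, 5, 6}  B2 = {0, 4, 5, 6, 11}  B3 = {0, 3, 5, 6, 9}  B4 = {0, 3, 5, 6, 7}  B5 = {0, 4, 5, 6, 10}  B6 = {4, 5, 6, 8, 11}  B7 = {0, 1, 4, 5, 6}  B8 = {0, 1, 2, 4, 5}
Tree: B1–B2, B1–B3, B3–B4, B2–B5, B2–B6, B2–B7, B7–B8
The largest bag has 5 vertices, giving width 4; this decomposition certifies tw(G) ≤ 4. For the lower bound, the 5 vertices {0, 1, 2, 4, 5} are pairwise adjacent, and any tree decomposition puts a clique entirely inside one bag — forcing width ≥ 4. Combining the bounds, tw(G) = 4.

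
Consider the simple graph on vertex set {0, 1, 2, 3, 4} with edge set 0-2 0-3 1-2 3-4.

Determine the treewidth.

A width-1 tree decomposition is:
Bags: B1 = {3, 4}  B2 = {0, 3}  B3 = {0, 2}  B4 = {1, 2}
Tree: B1–B2, B2–B3, B3–B4
The largest bag has 2 vertices, giving width 1; this decomposition certifies tw(G) ≤ 1. Any graph with an edge has treewidth ≥ 1, and G has the edge 4–3. Combining the bounds, tw(G) = 1.

1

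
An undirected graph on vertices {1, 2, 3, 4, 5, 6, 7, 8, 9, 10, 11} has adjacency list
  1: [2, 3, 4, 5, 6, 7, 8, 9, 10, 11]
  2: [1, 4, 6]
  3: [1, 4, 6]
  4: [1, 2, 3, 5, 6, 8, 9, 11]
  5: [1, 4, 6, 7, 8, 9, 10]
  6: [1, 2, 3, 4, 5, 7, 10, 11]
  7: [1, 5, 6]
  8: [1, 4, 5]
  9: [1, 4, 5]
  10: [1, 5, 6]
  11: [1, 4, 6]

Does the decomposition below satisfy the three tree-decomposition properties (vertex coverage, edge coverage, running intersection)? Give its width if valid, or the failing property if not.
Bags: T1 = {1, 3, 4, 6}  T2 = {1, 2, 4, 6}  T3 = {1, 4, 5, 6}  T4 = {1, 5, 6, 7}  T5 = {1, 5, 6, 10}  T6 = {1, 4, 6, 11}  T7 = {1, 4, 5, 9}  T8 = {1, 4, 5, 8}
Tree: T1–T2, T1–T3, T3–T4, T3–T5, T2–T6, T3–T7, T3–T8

Every vertex of G appears in some bag (union = {1, 2, 3, 4, 5, 6, 7, 8, 9, 10, 11}); every edge is covered by a bag; and for each vertex v the set of bags containing v is connected in the bag tree. The decomposition is therefore valid. The largest bag has 4 vertices, so the width is 3.

Yes; width 3.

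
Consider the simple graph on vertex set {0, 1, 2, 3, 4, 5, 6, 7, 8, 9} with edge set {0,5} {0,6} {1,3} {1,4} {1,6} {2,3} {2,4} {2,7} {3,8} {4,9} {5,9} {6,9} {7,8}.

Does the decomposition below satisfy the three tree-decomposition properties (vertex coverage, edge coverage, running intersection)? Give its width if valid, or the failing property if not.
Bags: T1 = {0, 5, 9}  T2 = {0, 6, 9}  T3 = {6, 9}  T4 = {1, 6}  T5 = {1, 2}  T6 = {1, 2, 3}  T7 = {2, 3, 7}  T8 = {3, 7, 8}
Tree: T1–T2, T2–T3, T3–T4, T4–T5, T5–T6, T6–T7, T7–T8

No — vertex 4 appears in no bag.

A tree decomposition must satisfy three properties: every vertex lies in some bag; for every edge, both endpoints lie together in some bag; and for every vertex, the bags containing it form a connected subtree. Here vertex 4 appears in no bag, so the decomposition is invalid.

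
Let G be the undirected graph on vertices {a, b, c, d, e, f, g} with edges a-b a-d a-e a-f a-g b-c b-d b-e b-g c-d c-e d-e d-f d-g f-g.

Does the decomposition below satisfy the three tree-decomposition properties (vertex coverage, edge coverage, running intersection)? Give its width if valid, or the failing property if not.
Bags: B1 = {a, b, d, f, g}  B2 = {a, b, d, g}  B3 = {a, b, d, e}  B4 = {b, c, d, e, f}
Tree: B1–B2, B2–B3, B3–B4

A tree decomposition must satisfy three properties: every vertex lies in some bag; for every edge, both endpoints lie together in some bag; and for every vertex, the bags containing it form a connected subtree. Here bags containing vertex f are not connected in the tree, so the decomposition is invalid.

No — bags containing vertex f are not connected in the tree.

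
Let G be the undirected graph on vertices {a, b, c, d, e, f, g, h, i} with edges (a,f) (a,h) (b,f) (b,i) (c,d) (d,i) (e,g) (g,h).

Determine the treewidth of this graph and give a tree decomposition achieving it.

Treewidth 1.
One optimal decomposition is:
Bags: B1 = {e, g}  B2 = {g, h}  B3 = {a, h}  B4 = {a, f}  B5 = {b, f}  B6 = {b, i}  B7 = {d, i}  B8 = {c, d}
Tree: B1–B2, B2–B3, B3–B4, B4–B5, B5–B6, B6–B7, B7–B8

The largest bag has 2 vertices, giving width 1; this decomposition certifies tw(G) ≤ 1. Since G has at least one edge (e.g. e–g), it is not an edgeless graph, so tw(G) ≥ 1. The upper and lower bounds meet at 1, so that is the treewidth.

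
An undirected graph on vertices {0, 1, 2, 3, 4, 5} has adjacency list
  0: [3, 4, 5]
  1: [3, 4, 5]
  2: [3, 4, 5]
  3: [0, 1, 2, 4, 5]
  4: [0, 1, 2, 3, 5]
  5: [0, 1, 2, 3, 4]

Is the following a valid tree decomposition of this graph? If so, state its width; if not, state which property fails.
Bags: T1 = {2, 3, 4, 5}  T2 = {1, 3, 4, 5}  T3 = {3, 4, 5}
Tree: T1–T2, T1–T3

A tree decomposition must satisfy three properties: every vertex lies in some bag; for every edge, both endpoints lie together in some bag; and for every vertex, the bags containing it form a connected subtree. Here vertex 0 appears in no bag, so the decomposition is invalid.

No — vertex 0 appears in no bag.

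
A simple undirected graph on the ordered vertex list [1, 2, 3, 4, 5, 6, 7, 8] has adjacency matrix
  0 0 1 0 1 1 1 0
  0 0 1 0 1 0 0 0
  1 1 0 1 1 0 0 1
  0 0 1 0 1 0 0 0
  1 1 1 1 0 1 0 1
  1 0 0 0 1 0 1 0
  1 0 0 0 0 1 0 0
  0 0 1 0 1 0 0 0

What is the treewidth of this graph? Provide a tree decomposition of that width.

The largest bag has 3 vertices, giving width 2; this decomposition certifies tw(G) ≤ 2. On the other hand G contains the 3-clique {3, 5, 8}. A clique must lie in a single bag of any decomposition, so no decomposition can have width below 2. Hence tw(G) = 2 exactly.

Treewidth 2.
One optimal decomposition is:
Bags: B1 = {1, 5, 6}  B2 = {1, 3, 5}  B3 = {2, 3, 5}  B4 = {3, 4, 5}  B5 = {1, 6, 7}  B6 = {3, 5, 8}
Tree: B1–B2, B2–B3, B3–B4, B1–B5, B3–B6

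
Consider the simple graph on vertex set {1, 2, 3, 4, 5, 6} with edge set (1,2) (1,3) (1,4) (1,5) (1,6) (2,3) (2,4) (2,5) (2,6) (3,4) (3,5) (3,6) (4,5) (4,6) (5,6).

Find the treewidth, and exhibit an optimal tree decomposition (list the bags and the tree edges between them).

Treewidth 5.
Bags: B1 = {1, 2, 3, 4, 5, 6}
Tree: (single bag)

With just one bag of size 6, the width is 6 − 1 = 5, so tw(G) ≤ 5. On the other hand G contains the 6-clique {1, 2, 3, 4, 5, 6}. A clique must lie in a single bag of any decomposition, so no decomposition can have width below 5. Hence tw(G) = 5 exactly.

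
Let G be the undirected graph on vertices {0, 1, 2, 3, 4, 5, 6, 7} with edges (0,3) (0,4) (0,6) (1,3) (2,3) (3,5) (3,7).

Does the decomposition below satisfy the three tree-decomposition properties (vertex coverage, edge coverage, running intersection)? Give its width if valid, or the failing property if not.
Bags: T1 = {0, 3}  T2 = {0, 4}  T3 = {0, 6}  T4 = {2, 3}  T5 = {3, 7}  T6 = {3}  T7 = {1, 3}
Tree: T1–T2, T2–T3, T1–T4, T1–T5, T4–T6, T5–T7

No — vertex 5 appears in no bag.

A tree decomposition must satisfy three properties: every vertex lies in some bag; for every edge, both endpoints lie together in some bag; and for every vertex, the bags containing it form a connected subtree. Here vertex 5 appears in no bag, so the decomposition is invalid.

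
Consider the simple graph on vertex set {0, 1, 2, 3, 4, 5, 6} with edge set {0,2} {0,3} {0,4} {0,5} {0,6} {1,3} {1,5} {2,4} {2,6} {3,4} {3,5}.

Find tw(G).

2

A width-2 tree decomposition is:
Bags: B1 = {0, 3, 4}  B2 = {0, 2, 4}  B3 = {0, 3, 5}  B4 = {1, 3, 5}  B5 = {0, 2, 6}
Tree: B1–B2, B1–B3, B3–B4, B2–B5
The largest bag has 3 vertices, giving width 2; this decomposition certifies tw(G) ≤ 2. For the lower bound, the 3 vertices {0, 2, 4} are pairwise adjacent, and any tree decomposition puts a clique entirely inside one bag — forcing width ≥ 2. Hence tw(G) = 2 exactly.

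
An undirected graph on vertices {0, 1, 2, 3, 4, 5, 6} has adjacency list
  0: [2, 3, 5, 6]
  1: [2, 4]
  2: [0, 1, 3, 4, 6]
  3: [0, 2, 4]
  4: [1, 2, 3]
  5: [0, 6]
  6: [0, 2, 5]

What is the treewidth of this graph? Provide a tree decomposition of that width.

Treewidth 2.
One such decomposition:
Bags: B1 = {0, 2, 3}  B2 = {0, 2, 6}  B3 = {2, 3, 4}  B4 = {0, 5, 6}  B5 = {1, 2, 4}
Tree: B1–B2, B1–B3, B2–B4, B3–B5

Each bag holds 3 vertices, so the decomposition has width 2, which upper-bounds the treewidth. On the other hand G contains the 3-clique {0, 2, 3}. A clique must lie in a single bag of any decomposition, so no decomposition can have width below 2. Therefore the treewidth is 2.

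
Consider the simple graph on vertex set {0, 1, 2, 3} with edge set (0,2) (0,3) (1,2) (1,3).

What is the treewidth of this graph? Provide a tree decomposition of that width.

The largest bag has 3 vertices, giving width 2; this decomposition certifies tw(G) ≤ 2. For the lower bound, G contains the cycle 2–0–3–1–2, so G is not a forest; only forests have treewidth ≤ 1, hence tw(G) ≥ 2. The upper and lower bounds meet at 2, so that is the treewidth.

Treewidth 2.
One such decomposition:
Bags: B1 = {0, 2, 3}  B2 = {1, 2, 3}
Tree: B1–B2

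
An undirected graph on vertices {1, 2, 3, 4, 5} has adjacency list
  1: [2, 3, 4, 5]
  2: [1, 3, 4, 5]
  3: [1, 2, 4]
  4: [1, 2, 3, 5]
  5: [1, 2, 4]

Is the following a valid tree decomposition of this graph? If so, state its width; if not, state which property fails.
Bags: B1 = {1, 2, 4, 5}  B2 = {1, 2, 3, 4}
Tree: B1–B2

Yes; width 3.

Checking the three conditions: (i) the bags cover all of {1, 2, 3, 4, 5}; (ii) for each edge, some bag contains both endpoints; (iii) the bags containing any fixed vertex form a subtree. All hold, so the decomposition is valid with width 4 − 1 = 3.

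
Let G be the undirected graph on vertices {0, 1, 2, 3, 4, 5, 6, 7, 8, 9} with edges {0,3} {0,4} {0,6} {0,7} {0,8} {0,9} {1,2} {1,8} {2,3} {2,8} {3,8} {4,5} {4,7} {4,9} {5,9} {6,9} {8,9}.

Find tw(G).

A width-2 tree decomposition is:
Bags: B1 = {0, 8, 9}  B2 = {0, 3, 8}  B3 = {0, 6, 9}  B4 = {0, 4, 9}  B5 = {2, 3, 8}  B6 = {1, 2, 8}  B7 = {0, 4, 7}  B8 = {4, 5, 9}
Tree: B1–B2, B1–B3, B1–B4, B2–B5, B5–B6, B4–B7, B4–B8
The largest bag has 3 vertices, giving width 2; this decomposition certifies tw(G) ≤ 2. On the other hand G contains the 3-clique {0, 8, 9}. A clique must lie in a single bag of any decomposition, so no decomposition can have width below 2. Combining the bounds, tw(G) = 2.

2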